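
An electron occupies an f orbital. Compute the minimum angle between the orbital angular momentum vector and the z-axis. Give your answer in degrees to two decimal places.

For an f orbital, l = 3.
|L| = √(l(l+1)) ℏ = 2√3 ℏ.
The smallest angle corresponds to the largest L_z, i.e. m_l = l = 3, giving L_z = 3ℏ.
cos θ_min = 3/√12, so θ_min ≈ 30.00°.

θ_min ≈ 30.00°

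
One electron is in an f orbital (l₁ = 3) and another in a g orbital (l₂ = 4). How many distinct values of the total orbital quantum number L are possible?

The total orbital quantum number L ranges from |l₁ − l₂| to l₁ + l₂ in integer steps.
Allowed values: L = 1, 2, 3, 4, 5, 6, 7.
That is 7 values.

7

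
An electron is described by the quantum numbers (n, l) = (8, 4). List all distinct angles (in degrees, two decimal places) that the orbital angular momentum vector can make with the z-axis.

θ ∈ {26.57°, 47.87°, 63.43°, 77.08°, 90.00°, 102.92°, 116.57°, 132.13°, 153.43°}

|L| = √(l(l+1)) ℏ = 2√5 ℏ.
cos θ = m_l/√20 for each m_l ∈ {-4, -3, -2, -1, 0, 1, 2, 3, 4}.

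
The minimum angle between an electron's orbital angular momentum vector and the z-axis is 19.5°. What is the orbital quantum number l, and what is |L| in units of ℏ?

l = 8, |L| = 6√2 ℏ ≈ 8.485ℏ

At minimum angle, m_l = l, so cos θ = l/√(l(l+1)); cos²θ = l/(l+1) = 0.8886.
Solving: l = 8.
Then |L| = ℏ√(8·9) = 6√2 ℏ.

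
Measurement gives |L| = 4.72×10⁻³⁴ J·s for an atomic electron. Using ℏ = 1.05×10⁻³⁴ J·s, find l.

l = 4

|L|/ℏ = (4.72×10⁻³⁴)/(1.05×10⁻³⁴) ≈ 4.495.
(|L|/ℏ)² = l(l+1) ≈ 20.21 ⇒ l = 4.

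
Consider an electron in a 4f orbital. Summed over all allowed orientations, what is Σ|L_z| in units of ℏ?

The 4f subshell has l = 3.
m_l ∈ {-3, -2, -1, 0, 1, 2, 3}.
Σ|m_l| = 2(1+2+…+3) = 12.

Σ|L_z| = 12 ℏ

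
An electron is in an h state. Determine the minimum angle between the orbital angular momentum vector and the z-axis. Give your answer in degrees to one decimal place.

θ_min ≈ 24.1°

An h state has l = 5.
|L| = √(l(l+1)) ℏ = √30 ℏ.
The smallest angle corresponds to the largest L_z, i.e. m_l = l = 5, giving L_z = 5ℏ.
cos θ_min = 5/√30, so θ_min ≈ 24.1°.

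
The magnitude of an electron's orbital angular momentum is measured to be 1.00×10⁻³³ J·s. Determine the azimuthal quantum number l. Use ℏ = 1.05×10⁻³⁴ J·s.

l = 9

Dividing by ℏ: |L|/ℏ ≈ 9.524.
Set l(l+1) = 90.70; the integer solution is l = 9.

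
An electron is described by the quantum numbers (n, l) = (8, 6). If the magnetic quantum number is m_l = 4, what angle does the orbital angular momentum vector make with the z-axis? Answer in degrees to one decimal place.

|L| = √(l(l+1)) ℏ = √42 ℏ.
L_z = m_l ℏ = 4ℏ.
cos θ = L_z/|L| = 4/√42, so θ ≈ 51.9°.

θ ≈ 51.9°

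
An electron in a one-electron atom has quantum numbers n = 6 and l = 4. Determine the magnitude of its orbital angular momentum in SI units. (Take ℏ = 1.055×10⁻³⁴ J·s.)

|L| = ℏ√(l(l+1)) = ℏ√(4·5) = 2√5 ℏ
Numerically, |L| = 4.472 × (1.055×10⁻³⁴ J·s) = 4.718×10⁻³⁴ J·s.

|L| = 4.718×10⁻³⁴ J·s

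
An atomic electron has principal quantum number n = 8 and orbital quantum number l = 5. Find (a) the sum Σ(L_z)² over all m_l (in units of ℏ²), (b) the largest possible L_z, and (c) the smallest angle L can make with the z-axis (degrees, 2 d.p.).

Σ(L_z)² = 110 ℏ²; L_z,max = 5ℏ; θ_min ≈ 24.09°

Σ m_l² = 110, so Σ(L_z)² = 110 ℏ².
L_z,max = lℏ = 5ℏ.
cos θ_min = 5/√30, so θ_min ≈ 24.09°.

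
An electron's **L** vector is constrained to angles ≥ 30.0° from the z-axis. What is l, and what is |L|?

l = 3, |L| = 2√3 ℏ ≈ 3.464ℏ

cos θ_min = l/√(l(l+1)) = √(l/(l+1)), so l/(l+1) = cos²(30.0°) = 0.7500.
Solving: l = 3.
Then |L| = ℏ√(3·4) = 2√3 ℏ.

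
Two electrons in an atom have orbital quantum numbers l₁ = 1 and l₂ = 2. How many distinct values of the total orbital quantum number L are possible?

Angular momentum addition gives L = |l₁ − l₂|, …, l₁ + l₂.
Allowed values: L = 1, 2, 3.
That is 3 values.

3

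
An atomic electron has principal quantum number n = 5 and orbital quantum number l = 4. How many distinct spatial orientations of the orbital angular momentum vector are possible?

9

The number of m_l values is 2l + 1 = 2·4 + 1 = 9.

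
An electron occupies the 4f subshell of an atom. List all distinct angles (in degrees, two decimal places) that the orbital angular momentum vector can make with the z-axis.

For 4f, l = 3.
|L| = ℏ√(l(l+1)) = 2√3 ℏ.
cos θ = m_l/√12 for each m_l ∈ {-3, -2, -1, 0, 1, 2, 3}.

θ ∈ {30.00°, 54.74°, 73.22°, 90.00°, 106.78°, 125.26°, 150.00°}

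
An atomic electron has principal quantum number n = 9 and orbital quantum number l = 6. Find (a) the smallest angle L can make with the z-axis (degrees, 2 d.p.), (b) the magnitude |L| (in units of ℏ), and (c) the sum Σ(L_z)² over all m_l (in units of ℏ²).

θ_min ≈ 22.21°; |L| = √42 ℏ ≈ 6.481ℏ; Σ(L_z)² = 182 ℏ²

cos θ_min = 6/√42, so θ_min ≈ 22.21°.
|L| = ℏ√(6·7) = √42 ℏ ≈ 6.481ℏ.
Σ m_l² = 182, so Σ(L_z)² = 182 ℏ².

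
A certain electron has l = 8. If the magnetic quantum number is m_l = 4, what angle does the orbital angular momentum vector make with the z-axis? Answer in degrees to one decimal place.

|L| = √(l(l+1)) ℏ = 6√2 ℏ.
L_z = m_l ℏ = 4ℏ.
cos θ = L_z/|L| = 4/√72, so θ ≈ 61.9°.

θ ≈ 61.9°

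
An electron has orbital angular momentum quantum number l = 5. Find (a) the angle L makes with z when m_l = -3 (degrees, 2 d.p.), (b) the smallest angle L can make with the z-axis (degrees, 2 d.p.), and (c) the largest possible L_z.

θ(m_l=-3) ≈ 123.21°; θ_min ≈ 24.09°; L_z,max = 5ℏ

For m_l = -3: cos θ = -3/√30, θ ≈ 123.21°.
cos θ_min = 5/√30, so θ_min ≈ 24.09°.
L_z,max = lℏ = 5ℏ.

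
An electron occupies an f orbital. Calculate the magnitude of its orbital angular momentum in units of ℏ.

For an f orbital, l = 3.
|L| = ℏ√(l(l+1)) = ℏ√(3·4) = 2√3 ℏ

|L| = 2√3 ℏ ≈ 3.464ℏ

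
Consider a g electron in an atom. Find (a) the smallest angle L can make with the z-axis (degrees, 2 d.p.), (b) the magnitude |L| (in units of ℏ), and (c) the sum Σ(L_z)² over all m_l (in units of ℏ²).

θ_min ≈ 26.57°; |L| = 2√5 ℏ ≈ 4.472ℏ; Σ(L_z)² = 60 ℏ²

For a g orbital, l = 4.
cos θ_min = 4/√20, so θ_min ≈ 26.57°.
|L| = ℏ√(4·5) = 2√5 ℏ ≈ 4.472ℏ.
Σ m_l² = 60, so Σ(L_z)² = 60 ℏ².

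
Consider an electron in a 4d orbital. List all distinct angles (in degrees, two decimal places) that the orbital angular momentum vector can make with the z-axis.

4d means n = 4, l = 2.
|L| = ℏ√(l(l+1)) = √6 ℏ.
cos θ = m_l/√6 for each m_l ∈ {-2, -1, 0, 1, 2}.

θ ∈ {35.26°, 65.91°, 90.00°, 114.09°, 144.74°}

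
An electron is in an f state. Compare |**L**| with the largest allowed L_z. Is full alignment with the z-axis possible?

An f state has l = 3.
|L| = 2√3 ℏ ≈ 3.4641ℏ, while L_z,max = lℏ = 3ℏ.
Since |L| > L_z,max, the vector can never point exactly along z; the closest it comes is θ_min = arccos(3/√12) ≈ 30.0°.

No: L_z,max = 3ℏ < |L| = 2√3 ℏ ≈ 3.464ℏ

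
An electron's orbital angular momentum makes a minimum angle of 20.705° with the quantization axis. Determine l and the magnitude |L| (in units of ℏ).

l = 7, |L| = 2√14 ℏ ≈ 7.483ℏ

At minimum angle, m_l = l, so cos θ = l/√(l(l+1)); cos²θ = l/(l+1) = 0.8750.
Solving: l = 7.
Then |L| = ℏ√(7·8) = 2√14 ℏ.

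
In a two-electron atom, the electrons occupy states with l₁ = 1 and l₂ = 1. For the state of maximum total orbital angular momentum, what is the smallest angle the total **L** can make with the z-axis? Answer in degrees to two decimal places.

θ_min ≈ 35.26°

Angular momentum addition gives L = |l₁ − l₂|, …, l₁ + l₂.
L ∈ {0, 1, 2}.
The maximum is L = 2, with |L_tot| = ℏ√(2·3) = √6 ℏ.
The minimum angle with z is arccos(2/√6) ≈ 35.26°.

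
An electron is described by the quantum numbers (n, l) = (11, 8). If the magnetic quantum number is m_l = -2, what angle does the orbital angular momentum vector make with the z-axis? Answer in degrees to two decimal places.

|L|² = l(l+1)ℏ² = 72ℏ², so |L| = 6√2 ℏ.
L_z = m_l ℏ = −2ℏ.
cos θ = L_z/|L| = -2/√72, so θ ≈ 103.63°.

θ ≈ 103.63°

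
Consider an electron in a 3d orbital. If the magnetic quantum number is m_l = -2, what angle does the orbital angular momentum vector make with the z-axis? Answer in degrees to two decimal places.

The 3d subshell has l = 2.
|L| = ℏ√(l(l+1)) = √6 ℏ.
L_z = m_l ℏ = −2ℏ.
cos θ = L_z/|L| = -2/√6, so θ ≈ 144.74°.

θ ≈ 144.74°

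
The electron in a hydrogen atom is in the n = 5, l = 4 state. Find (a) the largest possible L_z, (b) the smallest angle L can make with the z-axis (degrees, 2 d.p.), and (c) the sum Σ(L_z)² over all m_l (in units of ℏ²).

L_z,max = lℏ = 4ℏ.
cos θ_min = 4/√20, so θ_min ≈ 26.57°.
Σ m_l² = 60, so Σ(L_z)² = 60 ℏ².

L_z,max = 4ℏ; θ_min ≈ 26.57°; Σ(L_z)² = 60 ℏ²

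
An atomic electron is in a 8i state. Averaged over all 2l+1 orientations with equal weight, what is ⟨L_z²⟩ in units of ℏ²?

⟨L_z²⟩ = 14 ℏ²

For 8i, l = 6.
The allowed m_l values are -6, -5, -4, -3, -2, -1, 0, 1, 2, 3, 4, 5, 6.
Average of L_z² over 13 states: 182/13 ℏ² = 14 ℏ².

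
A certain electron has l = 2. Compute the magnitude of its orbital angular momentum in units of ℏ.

|L| = √6 ℏ ≈ 2.449ℏ

|L| = ℏ√(l(l+1)) = ℏ√(2·3) = √6 ℏ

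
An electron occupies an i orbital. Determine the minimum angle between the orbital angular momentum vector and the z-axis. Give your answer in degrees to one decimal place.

θ_min ≈ 22.2°

For an i orbital, l = 6.
|L| = √(l(l+1)) ℏ = √42 ℏ.
The smallest angle corresponds to the largest L_z, i.e. m_l = l = 6, giving L_z = 6ℏ.
cos θ_min = 6/√42, so θ_min ≈ 22.2°.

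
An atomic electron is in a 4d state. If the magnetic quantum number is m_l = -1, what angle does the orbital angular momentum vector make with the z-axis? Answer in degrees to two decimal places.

For 4d, l = 2.
|L| = √(l(l+1)) ℏ = √6 ℏ.
L_z = m_l ℏ = −1ℏ.
cos θ = L_z/|L| = -1/√6, so θ ≈ 114.09°.

θ ≈ 114.09°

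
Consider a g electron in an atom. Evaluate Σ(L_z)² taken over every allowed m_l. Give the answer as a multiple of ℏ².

Σ(L_z)² = 60 ℏ²

G corresponds to l = 4.
m_l runs from −4 to 4, i.e. {-4, -3, -2, -1, 0, 1, 2, 3, 4}.
Σ m_l² = l(l+1)(2l+1)/3 = 4·5·9/3 = 60.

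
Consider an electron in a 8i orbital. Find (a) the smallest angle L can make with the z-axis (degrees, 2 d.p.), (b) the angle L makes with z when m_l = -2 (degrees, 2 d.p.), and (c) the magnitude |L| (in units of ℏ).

θ_min ≈ 22.21°; θ(m_l=-2) ≈ 107.98°; |L| = √42 ℏ ≈ 6.481ℏ

For 8i, l = 6.
cos θ_min = 6/√42, so θ_min ≈ 22.21°.
For m_l = -2: cos θ = -2/√42, θ ≈ 107.98°.
|L| = ℏ√(6·7) = √42 ℏ ≈ 6.481ℏ.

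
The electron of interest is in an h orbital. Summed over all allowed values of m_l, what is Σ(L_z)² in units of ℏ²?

For an h orbital, l = 5.
m_l ∈ {-5, -4, -3, -2, -1, 0, 1, 2, 3, 4, 5}.
Σ m_l² = l(l+1)(2l+1)/3 = 5·6·11/3 = 110.

Σ(L_z)² = 110 ℏ²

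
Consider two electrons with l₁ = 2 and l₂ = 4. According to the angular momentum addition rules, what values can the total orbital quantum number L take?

L = 2, 3, 4, 5, 6

By the triangle rule, |l₁ − l₂| ≤ L ≤ l₁ + l₂.
So L can be 2, 3, 4, 5, 6.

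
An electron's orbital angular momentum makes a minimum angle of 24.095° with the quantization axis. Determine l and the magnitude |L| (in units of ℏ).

l = 5, |L| = √30 ℏ ≈ 5.477ℏ

At minimum angle, m_l = l, so cos θ = l/√(l(l+1)); cos²θ = l/(l+1) = 0.8333.
Thus l = 0.8333/(1 − 0.8333) ≈ 5.
Then |L| = ℏ√(5·6) = √30 ℏ.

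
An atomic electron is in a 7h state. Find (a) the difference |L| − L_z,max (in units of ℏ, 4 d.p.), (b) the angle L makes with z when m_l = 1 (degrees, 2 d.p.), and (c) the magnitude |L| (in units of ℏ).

For 7h, l = 5.
|L| − L_z,max = (√30 − 5)ℏ ≈ 0.4772ℏ.
For m_l = 1: cos θ = 1/√30, θ ≈ 79.48°.
|L| = ℏ√(5·6) = √30 ℏ ≈ 5.477ℏ.

|L|−L_z,max ≈ 0.4772ℏ; θ(m_l=1) ≈ 79.48°; |L| = √30 ℏ ≈ 5.477ℏ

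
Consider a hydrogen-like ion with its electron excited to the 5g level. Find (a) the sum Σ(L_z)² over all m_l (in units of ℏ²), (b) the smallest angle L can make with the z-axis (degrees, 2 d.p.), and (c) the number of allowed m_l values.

Σ(L_z)² = 60 ℏ²; θ_min ≈ 26.57°; 9 values

The 5g level has l = 4.
Σ m_l² = 60, so Σ(L_z)² = 60 ℏ².
cos θ_min = 4/√20, so θ_min ≈ 26.57°.
There are 2l+1 = 9 values of m_l.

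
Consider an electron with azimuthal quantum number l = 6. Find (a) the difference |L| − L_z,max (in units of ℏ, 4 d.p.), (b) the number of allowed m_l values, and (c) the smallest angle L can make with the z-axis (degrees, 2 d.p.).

|L|−L_z,max ≈ 0.4807ℏ; 13 values; θ_min ≈ 22.21°

|L| − L_z,max = (√42 − 6)ℏ ≈ 0.4807ℏ.
There are 2l+1 = 13 values of m_l.
cos θ_min = 6/√42, so θ_min ≈ 22.21°.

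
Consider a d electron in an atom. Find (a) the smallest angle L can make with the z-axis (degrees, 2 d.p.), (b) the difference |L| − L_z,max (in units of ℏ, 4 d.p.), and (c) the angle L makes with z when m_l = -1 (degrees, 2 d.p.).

D corresponds to l = 2.
cos θ_min = 2/√6, so θ_min ≈ 35.26°.
|L| − L_z,max = (√6 − 2)ℏ ≈ 0.4495ℏ.
For m_l = -1: cos θ = -1/√6, θ ≈ 114.09°.

θ_min ≈ 35.26°; |L|−L_z,max ≈ 0.4495ℏ; θ(m_l=-1) ≈ 114.09°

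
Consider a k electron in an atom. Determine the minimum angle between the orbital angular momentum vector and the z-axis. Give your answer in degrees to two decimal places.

For a k orbital, l = 7.
|L| = √(l(l+1)) ℏ = 2√14 ℏ.
The smallest angle corresponds to the largest L_z, i.e. m_l = l = 7, giving L_z = 7ℏ.
cos θ_min = 7/√56, so θ_min ≈ 20.70°.

θ_min ≈ 20.70°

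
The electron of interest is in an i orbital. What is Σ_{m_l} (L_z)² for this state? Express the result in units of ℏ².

Σ(L_z)² = 182 ℏ²

An i state has l = 6.
m_l runs from −6 to 6, i.e. {-6, -5, -4, -3, -2, -1, 0, 1, 2, 3, 4, 5, 6}.
Summing m² from −6 to 6: Σ m_l² = 182.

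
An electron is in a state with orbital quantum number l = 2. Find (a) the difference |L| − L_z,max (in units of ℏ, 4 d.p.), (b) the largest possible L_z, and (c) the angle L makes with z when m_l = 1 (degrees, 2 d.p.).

|L|−L_z,max ≈ 0.4495ℏ; L_z,max = 2ℏ; θ(m_l=1) ≈ 65.91°

|L| − L_z,max = (√6 − 2)ℏ ≈ 0.4495ℏ.
L_z,max = lℏ = 2ℏ.
For m_l = 1: cos θ = 1/√6, θ ≈ 65.91°.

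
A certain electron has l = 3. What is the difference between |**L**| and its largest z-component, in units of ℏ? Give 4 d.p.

|L| = 2√3 ℏ ≈ 3.4641ℏ, while L_z,max = lℏ = 3ℏ.
The difference is (2√3 − 3)ℏ ≈ 0.4641ℏ.

|L| − L_z,max ≈ 0.4641ℏ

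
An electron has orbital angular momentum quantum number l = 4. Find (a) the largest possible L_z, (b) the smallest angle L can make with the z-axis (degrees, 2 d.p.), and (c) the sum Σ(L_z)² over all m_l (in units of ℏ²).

L_z,max = lℏ = 4ℏ.
cos θ_min = 4/√20, so θ_min ≈ 26.57°.
Σ m_l² = 60, so Σ(L_z)² = 60 ℏ².

L_z,max = 4ℏ; θ_min ≈ 26.57°; Σ(L_z)² = 60 ℏ²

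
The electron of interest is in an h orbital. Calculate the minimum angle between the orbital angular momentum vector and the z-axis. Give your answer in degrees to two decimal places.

The letter h corresponds to l = 5.
|L| = √(l(l+1)) ℏ = √30 ℏ.
The smallest angle corresponds to the largest L_z, i.e. m_l = l = 5, giving L_z = 5ℏ.
cos θ_min = 5/√30, so θ_min ≈ 24.09°.

θ_min ≈ 24.09°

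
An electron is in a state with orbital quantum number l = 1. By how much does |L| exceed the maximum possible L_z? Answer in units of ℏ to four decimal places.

|L| = √2 ℏ ≈ 1.4142ℏ, while L_z,max = lℏ = 1ℏ.
The difference is (√2 − 1)ℏ ≈ 0.4142ℏ.

|L| − L_z,max ≈ 0.4142ℏ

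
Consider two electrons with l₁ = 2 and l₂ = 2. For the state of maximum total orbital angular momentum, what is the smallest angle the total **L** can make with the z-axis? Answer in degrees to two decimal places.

L runs from |2 − 2| = 0 to 2 + 2 = 4.
L ∈ {0, 1, 2, 3, 4}.
The maximum is L = 4, with |L_tot| = ℏ√(4·5) = 2√5 ℏ.
The minimum angle with z is arccos(4/√20) ≈ 26.57°.

θ_min ≈ 26.57°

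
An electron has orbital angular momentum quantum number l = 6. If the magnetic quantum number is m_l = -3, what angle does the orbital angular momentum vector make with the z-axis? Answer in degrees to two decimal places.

|L| = √(l(l+1)) ℏ = √42 ℏ.
L_z = m_l ℏ = −3ℏ.
cos θ = L_z/|L| = -3/√42, so θ ≈ 117.58°.

θ ≈ 117.58°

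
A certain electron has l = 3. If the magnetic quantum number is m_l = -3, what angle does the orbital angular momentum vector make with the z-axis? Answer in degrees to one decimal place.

θ ≈ 150.0°

|L|² = l(l+1)ℏ² = 12ℏ², so |L| = 2√3 ℏ.
L_z = m_l ℏ = −3ℏ.
cos θ = L_z/|L| = -3/√12, so θ ≈ 150.0°.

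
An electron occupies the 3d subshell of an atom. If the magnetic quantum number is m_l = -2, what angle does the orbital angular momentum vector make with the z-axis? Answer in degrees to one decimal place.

θ ≈ 144.7°

The 3d subshell has l = 2.
|L| = ℏ√(l(l+1)) = √6 ℏ.
L_z = m_l ℏ = −2ℏ.
cos θ = L_z/|L| = -2/√6, so θ ≈ 144.7°.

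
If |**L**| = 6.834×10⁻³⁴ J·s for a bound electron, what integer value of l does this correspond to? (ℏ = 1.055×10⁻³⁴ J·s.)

l = 6

|L|/ℏ = (6.834×10⁻³⁴)/(1.055×10⁻³⁴) ≈ 6.478.
l(l+1) ≈ 6.478² ≈ 41.96, so l = 6.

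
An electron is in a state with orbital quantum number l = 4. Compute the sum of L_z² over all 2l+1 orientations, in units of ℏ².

Σ(L_z)² = 60 ℏ²

The allowed m_l values are -4, -3, -2, -1, 0, 1, 2, 3, 4.
Σ m_l² = l(l+1)(2l+1)/3 = 4·5·9/3 = 60.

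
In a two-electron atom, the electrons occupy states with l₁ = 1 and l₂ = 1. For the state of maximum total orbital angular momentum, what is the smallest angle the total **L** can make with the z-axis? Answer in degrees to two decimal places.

θ_min ≈ 35.26°

Angular momentum addition gives L = |l₁ − l₂|, …, l₁ + l₂.
So L can be 0, 1, 2.
The maximum is L = 2, with |L_tot| = ℏ√(2·3) = √6 ℏ.
The minimum angle with z is arccos(2/√6) ≈ 35.26°.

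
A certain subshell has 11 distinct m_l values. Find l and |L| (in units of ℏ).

l = 5, |L| = √30 ℏ ≈ 5.477ℏ

Since there are 2l+1 = 11 values of m_l, l = 5.
|L| = ℏ√(l(l+1)) = ℏ√(5·6) = √30 ℏ.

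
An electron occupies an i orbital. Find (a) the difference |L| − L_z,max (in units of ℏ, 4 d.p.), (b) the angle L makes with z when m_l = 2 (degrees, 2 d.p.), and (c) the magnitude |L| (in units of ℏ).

|L|−L_z,max ≈ 0.4807ℏ; θ(m_l=2) ≈ 72.02°; |L| = √42 ℏ ≈ 6.481ℏ

I corresponds to l = 6.
|L| − L_z,max = (√42 − 6)ℏ ≈ 0.4807ℏ.
For m_l = 2: cos θ = 2/√42, θ ≈ 72.02°.
|L| = ℏ√(6·7) = √42 ℏ ≈ 6.481ℏ.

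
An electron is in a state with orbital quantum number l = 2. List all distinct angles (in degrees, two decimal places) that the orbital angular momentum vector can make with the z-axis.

|L|² = l(l+1)ℏ² = 6ℏ², so |L| = √6 ℏ.
cos θ = m_l/√6 for each m_l ∈ {-2, -1, 0, 1, 2}.

θ ∈ {35.26°, 65.91°, 90.00°, 114.09°, 144.74°}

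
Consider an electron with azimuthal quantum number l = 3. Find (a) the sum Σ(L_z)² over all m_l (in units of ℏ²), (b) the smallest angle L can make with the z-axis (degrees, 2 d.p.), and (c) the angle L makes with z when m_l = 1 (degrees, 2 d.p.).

Σ(L_z)² = 28 ℏ²; θ_min ≈ 30.00°; θ(m_l=1) ≈ 73.22°

Σ m_l² = 28, so Σ(L_z)² = 28 ℏ².
cos θ_min = 3/√12, so θ_min ≈ 30.00°.
For m_l = 1: cos θ = 1/√12, θ ≈ 73.22°.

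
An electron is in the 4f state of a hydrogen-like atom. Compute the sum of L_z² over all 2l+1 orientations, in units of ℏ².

Σ(L_z)² = 28 ℏ²

For 4f, l = 3.
m_l ∈ {-3, -2, -1, 0, 1, 2, 3}.
Summing m² from −3 to 3: Σ m_l² = 28.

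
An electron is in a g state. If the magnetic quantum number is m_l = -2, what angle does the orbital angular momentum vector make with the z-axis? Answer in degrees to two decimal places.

θ ≈ 116.57°

A g state has l = 4.
|L| = √(l(l+1)) ℏ = 2√5 ℏ.
L_z = m_l ℏ = −2ℏ.
cos θ = L_z/|L| = -2/√20, so θ ≈ 116.57°.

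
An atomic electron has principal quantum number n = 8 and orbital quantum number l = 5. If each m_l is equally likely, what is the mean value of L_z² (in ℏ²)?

m_l ∈ {-5, -4, -3, -2, -1, 0, 1, 2, 3, 4, 5}.
⟨L_z²⟩ = ℏ²·(Σ m_l²)/(2l+1) = ℏ²·110/11 = 10ℏ².

⟨L_z²⟩ = 10 ℏ²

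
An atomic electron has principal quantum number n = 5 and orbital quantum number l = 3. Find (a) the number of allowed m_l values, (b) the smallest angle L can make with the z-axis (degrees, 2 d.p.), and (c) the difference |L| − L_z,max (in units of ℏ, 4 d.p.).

7 values; θ_min ≈ 30.00°; |L|−L_z,max ≈ 0.4641ℏ

There are 2l+1 = 7 values of m_l.
cos θ_min = 3/√12, so θ_min ≈ 30.00°.
|L| − L_z,max = (2√3 − 3)ℏ ≈ 0.4641ℏ.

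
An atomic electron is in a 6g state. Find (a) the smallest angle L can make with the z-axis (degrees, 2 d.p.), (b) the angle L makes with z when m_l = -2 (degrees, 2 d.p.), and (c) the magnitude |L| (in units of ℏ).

6g means n = 6, l = 4.
cos θ_min = 4/√20, so θ_min ≈ 26.57°.
For m_l = -2: cos θ = -2/√20, θ ≈ 116.57°.
|L| = ℏ√(4·5) = 2√5 ℏ ≈ 4.472ℏ.

θ_min ≈ 26.57°; θ(m_l=-2) ≈ 116.57°; |L| = 2√5 ℏ ≈ 4.472ℏ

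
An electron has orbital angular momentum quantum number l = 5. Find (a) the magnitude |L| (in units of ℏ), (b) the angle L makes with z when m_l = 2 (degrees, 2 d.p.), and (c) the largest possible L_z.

|L| = ℏ√(5·6) = √30 ℏ ≈ 5.477ℏ.
For m_l = 2: cos θ = 2/√30, θ ≈ 68.58°.
L_z,max = lℏ = 5ℏ.

|L| = √30 ℏ ≈ 5.477ℏ; θ(m_l=2) ≈ 68.58°; L_z,max = 5ℏ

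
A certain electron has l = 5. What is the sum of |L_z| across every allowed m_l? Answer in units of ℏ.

m_l runs from −5 to 5, i.e. {-5, -4, -3, -2, -1, 0, 1, 2, 3, 4, 5}.
Σ|m_l| = 2(1+2+…+5) = 30.

Σ|L_z| = 30 ℏ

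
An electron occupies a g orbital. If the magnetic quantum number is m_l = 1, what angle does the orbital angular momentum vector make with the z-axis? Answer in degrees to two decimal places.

For a g orbital, l = 4.
|L| = √(l(l+1)) ℏ = 2√5 ℏ.
L_z = m_l ℏ = 1ℏ.
cos θ = L_z/|L| = 1/√20, so θ ≈ 77.08°.

θ ≈ 77.08°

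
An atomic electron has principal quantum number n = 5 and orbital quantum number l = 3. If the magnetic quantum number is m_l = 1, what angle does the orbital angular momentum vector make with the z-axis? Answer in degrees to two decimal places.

θ ≈ 73.22°

|L|² = l(l+1)ℏ² = 12ℏ², so |L| = 2√3 ℏ.
L_z = m_l ℏ = 1ℏ.
cos θ = L_z/|L| = 1/√12, so θ ≈ 73.22°.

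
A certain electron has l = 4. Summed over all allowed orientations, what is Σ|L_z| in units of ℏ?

The allowed m_l values are -4, -3, -2, -1, 0, 1, 2, 3, 4.
Σ|m_l| = l(l+1) = 20.

Σ|L_z| = 20 ℏ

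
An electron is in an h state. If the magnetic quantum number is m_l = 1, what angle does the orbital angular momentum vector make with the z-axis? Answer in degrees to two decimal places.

θ ≈ 79.48°

An h state has l = 5.
|L|² = l(l+1)ℏ² = 30ℏ², so |L| = √30 ℏ.
L_z = m_l ℏ = 1ℏ.
cos θ = L_z/|L| = 1/√30, so θ ≈ 79.48°.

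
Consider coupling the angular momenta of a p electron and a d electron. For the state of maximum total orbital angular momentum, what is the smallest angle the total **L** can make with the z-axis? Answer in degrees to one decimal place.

θ_min ≈ 30.0°

L runs from |1 − 2| = 1 to 1 + 2 = 3.
So L can be 1, 2, 3.
The maximum is L = 3, with |L_tot| = ℏ√(3·4) = 2√3 ℏ.
The minimum angle with z is arccos(3/√12) ≈ 30.0°.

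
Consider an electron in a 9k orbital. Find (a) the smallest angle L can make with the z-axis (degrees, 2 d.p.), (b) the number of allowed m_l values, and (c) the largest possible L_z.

For 9k, l = 7.
cos θ_min = 7/√56, so θ_min ≈ 20.70°.
There are 2l+1 = 15 values of m_l.
L_z,max = lℏ = 7ℏ.

θ_min ≈ 20.70°; 15 values; L_z,max = 7ℏ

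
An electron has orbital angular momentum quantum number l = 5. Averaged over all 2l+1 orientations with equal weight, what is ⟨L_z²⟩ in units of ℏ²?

m_l runs from −5 to 5, i.e. {-5, -4, -3, -2, -1, 0, 1, 2, 3, 4, 5}.
Average of L_z² over 11 states: 110/11 ℏ² = 10 ℏ².

⟨L_z²⟩ = 10 ℏ²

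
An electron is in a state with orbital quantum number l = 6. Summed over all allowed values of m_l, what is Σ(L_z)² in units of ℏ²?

Σ(L_z)² = 182 ℏ²

m_l ∈ {-6, -5, -4, -3, -2, -1, 0, 1, 2, 3, 4, 5, 6}.
Summing m² from −6 to 6: Σ m_l² = 182.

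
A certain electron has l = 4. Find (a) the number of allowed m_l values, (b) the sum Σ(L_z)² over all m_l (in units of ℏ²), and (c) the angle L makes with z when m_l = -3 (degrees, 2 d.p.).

9 values; Σ(L_z)² = 60 ℏ²; θ(m_l=-3) ≈ 132.13°

There are 2l+1 = 9 values of m_l.
Σ m_l² = 60, so Σ(L_z)² = 60 ℏ².
For m_l = -3: cos θ = -3/√20, θ ≈ 132.13°.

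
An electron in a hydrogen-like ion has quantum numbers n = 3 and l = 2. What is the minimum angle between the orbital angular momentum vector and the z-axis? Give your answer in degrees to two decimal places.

θ_min ≈ 35.26°

|L| = ℏ√(l(l+1)) = √6 ℏ.
The smallest angle corresponds to the largest L_z, i.e. m_l = l = 2, giving L_z = 2ℏ.
cos θ_min = 2/√6, so θ_min ≈ 35.26°.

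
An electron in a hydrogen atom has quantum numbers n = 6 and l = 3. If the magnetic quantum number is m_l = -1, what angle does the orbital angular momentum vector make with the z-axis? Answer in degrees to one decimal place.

|L| = √(l(l+1)) ℏ = 2√3 ℏ.
L_z = m_l ℏ = −1ℏ.
cos θ = L_z/|L| = -1/√12, so θ ≈ 106.8°.

θ ≈ 106.8°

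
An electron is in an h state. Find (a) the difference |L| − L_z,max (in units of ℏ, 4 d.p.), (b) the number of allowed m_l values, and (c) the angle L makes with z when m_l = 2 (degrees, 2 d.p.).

An h state has l = 5.
|L| − L_z,max = (√30 − 5)ℏ ≈ 0.4772ℏ.
There are 2l+1 = 11 values of m_l.
For m_l = 2: cos θ = 2/√30, θ ≈ 68.58°.

|L|−L_z,max ≈ 0.4772ℏ; 11 values; θ(m_l=2) ≈ 68.58°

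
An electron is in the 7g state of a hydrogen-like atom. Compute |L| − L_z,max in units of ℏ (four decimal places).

7g means n = 7, l = 4.
|L| = 2√5 ℏ ≈ 4.4721ℏ, while L_z,max = lℏ = 4ℏ.
The difference is (2√5 − 4)ℏ ≈ 0.4721ℏ.

|L| − L_z,max ≈ 0.4721ℏ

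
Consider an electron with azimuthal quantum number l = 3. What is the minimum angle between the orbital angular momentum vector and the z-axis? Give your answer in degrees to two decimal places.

θ_min ≈ 30.00°

|L| = ℏ√(l(l+1)) = 2√3 ℏ.
The smallest angle corresponds to the largest L_z, i.e. m_l = l = 3, giving L_z = 3ℏ.
cos θ_min = 3/√12, so θ_min ≈ 30.00°.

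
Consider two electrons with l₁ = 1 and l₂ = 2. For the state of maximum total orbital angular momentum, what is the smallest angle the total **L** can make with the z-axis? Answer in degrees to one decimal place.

Angular momentum addition gives L = |l₁ − l₂|, …, l₁ + l₂.
So L can be 1, 2, 3.
The maximum is L = 3, with |L_tot| = ℏ√(3·4) = 2√3 ℏ.
The minimum angle with z is arccos(3/√12) ≈ 30.0°.

θ_min ≈ 30.0°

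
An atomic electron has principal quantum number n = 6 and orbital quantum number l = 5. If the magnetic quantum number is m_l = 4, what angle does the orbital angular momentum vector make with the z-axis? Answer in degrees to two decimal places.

|L| = ℏ√(l(l+1)) = √30 ℏ.
L_z = m_l ℏ = 4ℏ.
cos θ = L_z/|L| = 4/√30, so θ ≈ 43.09°.

θ ≈ 43.09°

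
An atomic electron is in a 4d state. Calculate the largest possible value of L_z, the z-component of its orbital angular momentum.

L_z,max = 2ℏ

The 4d subshell has l = 2.
L_z = m_l ℏ with m_l ∈ {−2, …, 2}; the maximum is m_l = 2.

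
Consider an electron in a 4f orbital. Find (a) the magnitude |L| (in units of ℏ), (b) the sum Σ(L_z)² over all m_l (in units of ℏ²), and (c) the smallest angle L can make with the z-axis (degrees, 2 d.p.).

|L| = 2√3 ℏ ≈ 3.464ℏ; Σ(L_z)² = 28 ℏ²; θ_min ≈ 30.00°

For 4f, l = 3.
|L| = ℏ√(3·4) = 2√3 ℏ ≈ 3.464ℏ.
Σ m_l² = 28, so Σ(L_z)² = 28 ℏ².
cos θ_min = 3/√12, so θ_min ≈ 30.00°.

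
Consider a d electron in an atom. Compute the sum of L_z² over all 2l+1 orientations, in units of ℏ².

A d state has l = 2.
The allowed m_l values are -2, -1, 0, 1, 2.
Σ m_l² = 2·(1 + 4) = 10.

Σ(L_z)² = 10 ℏ²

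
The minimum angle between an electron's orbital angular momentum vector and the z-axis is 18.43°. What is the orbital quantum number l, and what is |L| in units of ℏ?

l = 9, |L| = 3√10 ℏ ≈ 9.487ℏ

cos²θ_min = l/(l+1) = 0.9001.
l = cos²θ/sin²θ ≈ 9.
Then |L| = ℏ√(9·10) = 3√10 ℏ.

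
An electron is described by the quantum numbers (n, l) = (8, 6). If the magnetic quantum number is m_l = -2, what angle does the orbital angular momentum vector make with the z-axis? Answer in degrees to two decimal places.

|L| = √(l(l+1)) ℏ = √42 ℏ.
L_z = m_l ℏ = −2ℏ.
cos θ = L_z/|L| = -2/√42, so θ ≈ 107.98°.

θ ≈ 107.98°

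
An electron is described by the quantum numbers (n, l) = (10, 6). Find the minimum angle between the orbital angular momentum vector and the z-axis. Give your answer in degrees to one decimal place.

|L| = √(l(l+1)) ℏ = √42 ℏ.
The smallest angle corresponds to the largest L_z, i.e. m_l = l = 6, giving L_z = 6ℏ.
cos θ_min = 6/√42, so θ_min ≈ 22.2°.

θ_min ≈ 22.2°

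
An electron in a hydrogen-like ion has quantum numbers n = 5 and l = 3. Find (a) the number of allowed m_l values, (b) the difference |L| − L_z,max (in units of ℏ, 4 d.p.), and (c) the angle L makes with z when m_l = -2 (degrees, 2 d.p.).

There are 2l+1 = 7 values of m_l.
|L| − L_z,max = (2√3 − 3)ℏ ≈ 0.4641ℏ.
For m_l = -2: cos θ = -2/√12, θ ≈ 125.26°.

7 values; |L|−L_z,max ≈ 0.4641ℏ; θ(m_l=-2) ≈ 125.26°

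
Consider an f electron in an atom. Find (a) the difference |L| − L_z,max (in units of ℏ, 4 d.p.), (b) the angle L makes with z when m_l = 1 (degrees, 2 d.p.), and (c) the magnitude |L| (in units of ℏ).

The letter f corresponds to l = 3.
|L| − L_z,max = (2√3 − 3)ℏ ≈ 0.4641ℏ.
For m_l = 1: cos θ = 1/√12, θ ≈ 73.22°.
|L| = ℏ√(3·4) = 2√3 ℏ ≈ 3.464ℏ.

|L|−L_z,max ≈ 0.4641ℏ; θ(m_l=1) ≈ 73.22°; |L| = 2√3 ℏ ≈ 3.464ℏ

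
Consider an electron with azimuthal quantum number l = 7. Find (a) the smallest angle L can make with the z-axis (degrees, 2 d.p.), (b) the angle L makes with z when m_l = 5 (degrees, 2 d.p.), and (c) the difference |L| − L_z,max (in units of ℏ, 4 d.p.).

cos θ_min = 7/√56, so θ_min ≈ 20.70°.
For m_l = 5: cos θ = 5/√56, θ ≈ 48.08°.
|L| − L_z,max = (2√14 − 7)ℏ ≈ 0.4833ℏ.

θ_min ≈ 20.70°; θ(m_l=5) ≈ 48.08°; |L|−L_z,max ≈ 0.4833ℏ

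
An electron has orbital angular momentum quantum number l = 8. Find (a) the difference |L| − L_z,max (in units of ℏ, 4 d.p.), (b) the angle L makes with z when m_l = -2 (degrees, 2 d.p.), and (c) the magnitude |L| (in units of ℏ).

|L| − L_z,max = (6√2 − 8)ℏ ≈ 0.4853ℏ.
For m_l = -2: cos θ = -2/√72, θ ≈ 103.63°.
|L| = ℏ√(8·9) = 6√2 ℏ ≈ 8.485ℏ.

|L|−L_z,max ≈ 0.4853ℏ; θ(m_l=-2) ≈ 103.63°; |L| = 6√2 ℏ ≈ 8.485ℏ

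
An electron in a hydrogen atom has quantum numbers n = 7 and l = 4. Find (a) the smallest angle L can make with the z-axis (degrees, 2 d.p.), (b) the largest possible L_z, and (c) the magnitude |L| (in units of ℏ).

cos θ_min = 4/√20, so θ_min ≈ 26.57°.
L_z,max = lℏ = 4ℏ.
|L| = ℏ√(4·5) = 2√5 ℏ ≈ 4.472ℏ.

θ_min ≈ 26.57°; L_z,max = 4ℏ; |L| = 2√5 ℏ ≈ 4.472ℏ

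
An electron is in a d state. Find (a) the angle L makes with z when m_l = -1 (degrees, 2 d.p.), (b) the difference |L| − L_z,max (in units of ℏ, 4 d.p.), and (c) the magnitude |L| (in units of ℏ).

The letter d corresponds to l = 2.
For m_l = -1: cos θ = -1/√6, θ ≈ 114.09°.
|L| − L_z,max = (√6 − 2)ℏ ≈ 0.4495ℏ.
|L| = ℏ√(2·3) = √6 ℏ ≈ 2.449ℏ.

θ(m_l=-1) ≈ 114.09°; |L|−L_z,max ≈ 0.4495ℏ; |L| = √6 ℏ ≈ 2.449ℏ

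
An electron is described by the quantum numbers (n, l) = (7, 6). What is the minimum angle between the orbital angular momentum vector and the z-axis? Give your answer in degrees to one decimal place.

θ_min ≈ 22.2°

|L| = ℏ√(l(l+1)) = √42 ℏ.
The smallest angle corresponds to the largest L_z, i.e. m_l = l = 6, giving L_z = 6ℏ.
cos θ_min = 6/√42, so θ_min ≈ 22.2°.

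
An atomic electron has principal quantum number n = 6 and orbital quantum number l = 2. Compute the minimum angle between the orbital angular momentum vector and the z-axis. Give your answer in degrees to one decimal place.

|L| = ℏ√(l(l+1)) = √6 ℏ.
The smallest angle corresponds to the largest L_z, i.e. m_l = l = 2, giving L_z = 2ℏ.
cos θ_min = 2/√6, so θ_min ≈ 35.3°.

θ_min ≈ 35.3°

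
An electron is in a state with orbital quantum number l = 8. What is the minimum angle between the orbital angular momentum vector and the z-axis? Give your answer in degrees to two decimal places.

|L|² = l(l+1)ℏ² = 72ℏ², so |L| = 6√2 ℏ.
The smallest angle corresponds to the largest L_z, i.e. m_l = l = 8, giving L_z = 8ℏ.
cos θ_min = 8/√72, so θ_min ≈ 19.47°.

θ_min ≈ 19.47°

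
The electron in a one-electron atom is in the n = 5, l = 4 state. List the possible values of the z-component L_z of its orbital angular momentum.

L_z ∈ {−4ℏ, −3ℏ, −2ℏ, −ℏ, 0, ℏ, 2ℏ, 3ℏ, 4ℏ}

L_z = m_l ℏ with m_l ranging from −l to +l in integer steps.
For l = 4: m_l ∈ {-4, -3, -2, -1, 0, 1, 2, 3, 4}.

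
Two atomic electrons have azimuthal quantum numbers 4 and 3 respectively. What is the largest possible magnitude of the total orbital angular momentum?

L runs from |4 − 3| = 1 to 4 + 3 = 7.
Allowed values: L = 1, 2, 3, 4, 5, 6, 7.
The largest magnitude corresponds to L = 7: |L_tot| = ℏ√(7·8) = 2√14 ℏ.

|L_tot|_max = 2√14 ℏ ≈ 7.483ℏ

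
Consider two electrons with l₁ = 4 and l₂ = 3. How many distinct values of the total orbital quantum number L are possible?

7

Angular momentum addition gives L = |l₁ − l₂|, …, l₁ + l₂.
Allowed values: L = 1, 2, 3, 4, 5, 6, 7.
That is 7 values.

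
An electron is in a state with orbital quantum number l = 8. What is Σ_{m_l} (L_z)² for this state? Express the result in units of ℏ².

The allowed m_l values are -8, -7, -6, -5, -4, -3, -2, -1, 0, 1, 2, 3, 4, 5, 6, 7, 8.
Σ m_l² = 2·(1 + 4 + 9 + 16 + 25 + 36 + 49 + 64) = 408.

Σ(L_z)² = 408 ℏ²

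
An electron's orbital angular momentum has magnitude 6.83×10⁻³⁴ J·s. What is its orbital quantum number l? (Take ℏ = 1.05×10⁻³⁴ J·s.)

Dividing by ℏ: |L|/ℏ ≈ 6.505.
(|L|/ℏ)² = l(l+1) ≈ 42.31 ⇒ l = 6.

l = 6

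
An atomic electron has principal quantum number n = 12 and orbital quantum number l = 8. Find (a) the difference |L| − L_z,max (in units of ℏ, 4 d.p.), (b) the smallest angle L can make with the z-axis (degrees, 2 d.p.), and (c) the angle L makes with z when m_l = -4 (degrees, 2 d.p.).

|L|−L_z,max ≈ 0.4853ℏ; θ_min ≈ 19.47°; θ(m_l=-4) ≈ 118.13°

|L| − L_z,max = (6√2 − 8)ℏ ≈ 0.4853ℏ.
cos θ_min = 8/√72, so θ_min ≈ 19.47°.
For m_l = -4: cos θ = -4/√72, θ ≈ 118.13°.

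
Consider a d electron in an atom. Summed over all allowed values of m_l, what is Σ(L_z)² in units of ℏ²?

D corresponds to l = 2.
The allowed m_l values are -2, -1, 0, 1, 2.
Σ m_l² = 2·(1 + 4) = 10.

Σ(L_z)² = 10 ℏ²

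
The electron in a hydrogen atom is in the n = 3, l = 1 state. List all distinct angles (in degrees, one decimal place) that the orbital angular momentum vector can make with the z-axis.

θ ∈ {45.0°, 90.0°, 135.0°}

|L|² = l(l+1)ℏ² = 2ℏ², so |L| = √2 ℏ.
cos θ = m_l/√2 for each m_l ∈ {-1, 0, 1}.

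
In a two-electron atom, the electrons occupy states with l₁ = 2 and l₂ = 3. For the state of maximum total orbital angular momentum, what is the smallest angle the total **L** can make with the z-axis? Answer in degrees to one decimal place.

θ_min ≈ 24.1°

L runs from |2 − 3| = 1 to 2 + 3 = 5.
So L can be 1, 2, 3, 4, 5.
The maximum is L = 5, with |L_tot| = ℏ√(5·6) = √30 ℏ.
The minimum angle with z is arccos(5/√30) ≈ 24.1°.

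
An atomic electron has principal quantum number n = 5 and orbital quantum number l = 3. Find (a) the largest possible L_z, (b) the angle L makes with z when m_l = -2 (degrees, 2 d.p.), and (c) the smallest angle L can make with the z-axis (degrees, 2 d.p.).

L_z,max = lℏ = 3ℏ.
For m_l = -2: cos θ = -2/√12, θ ≈ 125.26°.
cos θ_min = 3/√12, so θ_min ≈ 30.00°.

L_z,max = 3ℏ; θ(m_l=-2) ≈ 125.26°; θ_min ≈ 30.00°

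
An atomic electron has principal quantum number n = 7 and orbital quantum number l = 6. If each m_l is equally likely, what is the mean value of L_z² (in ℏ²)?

m_l ∈ {-6, -5, -4, -3, -2, -1, 0, 1, 2, 3, 4, 5, 6}.
⟨L_z²⟩ = ℏ²·l(l+1)/3 = 14ℏ².

⟨L_z²⟩ = 14 ℏ²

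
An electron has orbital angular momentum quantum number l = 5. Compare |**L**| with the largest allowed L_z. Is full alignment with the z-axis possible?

|L| = √30 ℏ ≈ 5.4772ℏ, while L_z,max = lℏ = 5ℏ.
Since |L| > L_z,max, the vector can never point exactly along z; the closest it comes is θ_min = arccos(5/√30) ≈ 24.1°.

No: L_z,max = 5ℏ < |L| = √30 ℏ ≈ 5.477ℏ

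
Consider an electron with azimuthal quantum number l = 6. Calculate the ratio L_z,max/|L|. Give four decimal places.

L_z,max/|L| = 0.9258

|L| = √42 ℏ ≈ 6.4807ℏ, while L_z,max = lℏ = 6ℏ.
L_z,max/|L| = 6/√42 = 0.9258.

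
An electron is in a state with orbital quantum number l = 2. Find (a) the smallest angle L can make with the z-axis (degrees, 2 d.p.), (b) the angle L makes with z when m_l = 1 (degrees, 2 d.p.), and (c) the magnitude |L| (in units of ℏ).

θ_min ≈ 35.26°; θ(m_l=1) ≈ 65.91°; |L| = √6 ℏ ≈ 2.449ℏ

cos θ_min = 2/√6, so θ_min ≈ 35.26°.
For m_l = 1: cos θ = 1/√6, θ ≈ 65.91°.
|L| = ℏ√(2·3) = √6 ℏ ≈ 2.449ℏ.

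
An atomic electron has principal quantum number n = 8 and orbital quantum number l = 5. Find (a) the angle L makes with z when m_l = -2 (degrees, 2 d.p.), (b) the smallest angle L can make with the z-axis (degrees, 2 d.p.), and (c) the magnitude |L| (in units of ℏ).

θ(m_l=-2) ≈ 111.42°; θ_min ≈ 24.09°; |L| = √30 ℏ ≈ 5.477ℏ

For m_l = -2: cos θ = -2/√30, θ ≈ 111.42°.
cos θ_min = 5/√30, so θ_min ≈ 24.09°.
|L| = ℏ√(5·6) = √30 ℏ ≈ 5.477ℏ.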